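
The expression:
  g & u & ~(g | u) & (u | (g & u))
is never true.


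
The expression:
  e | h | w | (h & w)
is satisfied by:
  {h: True, e: True, w: True}
  {h: True, e: True, w: False}
  {h: True, w: True, e: False}
  {h: True, w: False, e: False}
  {e: True, w: True, h: False}
  {e: True, w: False, h: False}
  {w: True, e: False, h: False}


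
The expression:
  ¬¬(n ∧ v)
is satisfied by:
  {n: True, v: True}


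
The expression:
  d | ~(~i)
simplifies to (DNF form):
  d | i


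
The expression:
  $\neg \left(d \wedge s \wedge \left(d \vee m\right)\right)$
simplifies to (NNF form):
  $\neg d \vee \neg s$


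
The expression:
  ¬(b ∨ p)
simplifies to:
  ¬b ∧ ¬p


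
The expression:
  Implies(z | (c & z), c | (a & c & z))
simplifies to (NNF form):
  c | ~z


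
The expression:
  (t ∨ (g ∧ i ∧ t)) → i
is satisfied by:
  {i: True, t: False}
  {t: False, i: False}
  {t: True, i: True}


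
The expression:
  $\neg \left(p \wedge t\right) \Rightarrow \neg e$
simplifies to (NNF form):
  $\left(p \wedge t\right) \vee \neg e$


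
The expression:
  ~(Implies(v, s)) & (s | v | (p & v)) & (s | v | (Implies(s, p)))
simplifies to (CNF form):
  v & ~s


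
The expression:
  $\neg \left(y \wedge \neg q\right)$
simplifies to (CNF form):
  $q \vee \neg y$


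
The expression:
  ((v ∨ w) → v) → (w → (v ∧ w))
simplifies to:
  True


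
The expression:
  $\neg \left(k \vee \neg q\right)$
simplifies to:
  $q \wedge \neg k$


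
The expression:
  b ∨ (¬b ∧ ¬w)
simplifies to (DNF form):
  b ∨ ¬w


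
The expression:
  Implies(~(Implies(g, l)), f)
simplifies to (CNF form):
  f | l | ~g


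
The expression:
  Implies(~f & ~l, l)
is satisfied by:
  {l: True, f: True}
  {l: True, f: False}
  {f: True, l: False}


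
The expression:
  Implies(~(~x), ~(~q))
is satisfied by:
  {q: True, x: False}
  {x: False, q: False}
  {x: True, q: True}


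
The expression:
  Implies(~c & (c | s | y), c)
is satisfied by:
  {c: True, s: False, y: False}
  {y: True, c: True, s: False}
  {c: True, s: True, y: False}
  {y: True, c: True, s: True}
  {y: False, s: False, c: False}


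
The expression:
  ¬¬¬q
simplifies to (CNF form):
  ¬q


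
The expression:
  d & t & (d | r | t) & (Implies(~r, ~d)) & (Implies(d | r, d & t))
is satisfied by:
  {t: True, r: True, d: True}


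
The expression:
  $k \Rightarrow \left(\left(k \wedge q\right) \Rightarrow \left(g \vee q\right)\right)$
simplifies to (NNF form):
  $\text{True}$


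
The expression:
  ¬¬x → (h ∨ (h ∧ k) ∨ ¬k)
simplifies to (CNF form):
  h ∨ ¬k ∨ ¬x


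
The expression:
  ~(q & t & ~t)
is always true.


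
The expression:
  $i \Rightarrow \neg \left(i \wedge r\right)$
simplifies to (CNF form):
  $\neg i \vee \neg r$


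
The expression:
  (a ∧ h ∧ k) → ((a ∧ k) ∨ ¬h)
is always true.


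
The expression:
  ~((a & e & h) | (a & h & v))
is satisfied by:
  {v: False, h: False, a: False, e: False}
  {e: True, v: False, h: False, a: False}
  {v: True, e: False, h: False, a: False}
  {e: True, v: True, h: False, a: False}
  {a: True, e: False, v: False, h: False}
  {a: True, e: True, v: False, h: False}
  {a: True, v: True, e: False, h: False}
  {a: True, e: True, v: True, h: False}
  {h: True, a: False, v: False, e: False}
  {h: True, e: True, a: False, v: False}
  {h: True, v: True, a: False, e: False}
  {e: True, h: True, v: True, a: False}
  {h: True, a: True, e: False, v: False}


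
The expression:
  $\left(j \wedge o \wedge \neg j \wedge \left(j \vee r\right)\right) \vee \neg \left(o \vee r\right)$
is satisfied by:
  {o: False, r: False}


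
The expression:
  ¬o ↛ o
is always true.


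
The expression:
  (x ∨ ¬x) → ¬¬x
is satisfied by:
  {x: True}


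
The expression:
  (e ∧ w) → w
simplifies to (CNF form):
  True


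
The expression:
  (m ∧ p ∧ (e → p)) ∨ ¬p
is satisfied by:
  {m: True, p: False}
  {p: False, m: False}
  {p: True, m: True}


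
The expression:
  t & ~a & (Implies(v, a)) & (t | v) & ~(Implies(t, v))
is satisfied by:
  {t: True, v: False, a: False}


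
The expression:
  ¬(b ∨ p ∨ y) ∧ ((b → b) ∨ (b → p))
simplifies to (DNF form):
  ¬b ∧ ¬p ∧ ¬y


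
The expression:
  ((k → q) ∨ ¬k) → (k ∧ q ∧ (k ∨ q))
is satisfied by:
  {k: True}


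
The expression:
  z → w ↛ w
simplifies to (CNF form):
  ¬z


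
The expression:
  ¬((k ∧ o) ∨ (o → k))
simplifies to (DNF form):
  o ∧ ¬k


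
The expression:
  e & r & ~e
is never true.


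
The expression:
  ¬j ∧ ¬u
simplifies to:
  ¬j ∧ ¬u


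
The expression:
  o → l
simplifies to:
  l ∨ ¬o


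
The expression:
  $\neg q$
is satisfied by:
  {q: False}


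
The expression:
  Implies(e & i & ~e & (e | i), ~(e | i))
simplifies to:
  True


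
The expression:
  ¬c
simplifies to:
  ¬c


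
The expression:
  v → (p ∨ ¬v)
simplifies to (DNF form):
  p ∨ ¬v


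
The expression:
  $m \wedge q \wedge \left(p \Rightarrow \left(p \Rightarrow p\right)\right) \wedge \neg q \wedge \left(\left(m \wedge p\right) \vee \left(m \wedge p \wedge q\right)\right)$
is never true.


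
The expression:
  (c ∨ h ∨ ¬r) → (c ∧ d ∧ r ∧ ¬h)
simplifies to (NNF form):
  r ∧ ¬h ∧ (d ∨ ¬c)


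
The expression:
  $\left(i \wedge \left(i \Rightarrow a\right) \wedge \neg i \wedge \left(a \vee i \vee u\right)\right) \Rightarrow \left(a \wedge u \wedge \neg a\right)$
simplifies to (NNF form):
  $\text{True}$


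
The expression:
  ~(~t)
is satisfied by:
  {t: True}


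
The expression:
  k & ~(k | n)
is never true.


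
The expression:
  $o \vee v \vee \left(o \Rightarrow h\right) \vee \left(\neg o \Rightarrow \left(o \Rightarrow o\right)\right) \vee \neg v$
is always true.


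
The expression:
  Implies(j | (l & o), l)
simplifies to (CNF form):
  l | ~j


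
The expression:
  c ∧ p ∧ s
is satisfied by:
  {c: True, p: True, s: True}


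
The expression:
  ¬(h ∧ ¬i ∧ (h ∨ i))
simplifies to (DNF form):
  i ∨ ¬h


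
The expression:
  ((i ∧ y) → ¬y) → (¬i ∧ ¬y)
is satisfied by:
  {y: False, i: False}
  {i: True, y: True}


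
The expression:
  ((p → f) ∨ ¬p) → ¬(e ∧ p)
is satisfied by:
  {p: False, e: False, f: False}
  {f: True, p: False, e: False}
  {e: True, p: False, f: False}
  {f: True, e: True, p: False}
  {p: True, f: False, e: False}
  {f: True, p: True, e: False}
  {e: True, p: True, f: False}


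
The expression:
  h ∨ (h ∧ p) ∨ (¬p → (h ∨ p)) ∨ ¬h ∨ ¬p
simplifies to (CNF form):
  True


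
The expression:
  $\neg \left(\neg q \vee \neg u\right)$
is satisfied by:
  {u: True, q: True}


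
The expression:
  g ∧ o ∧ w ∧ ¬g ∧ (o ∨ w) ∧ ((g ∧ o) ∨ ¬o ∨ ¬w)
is never true.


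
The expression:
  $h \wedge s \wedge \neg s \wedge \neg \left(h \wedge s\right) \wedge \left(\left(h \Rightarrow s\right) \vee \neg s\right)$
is never true.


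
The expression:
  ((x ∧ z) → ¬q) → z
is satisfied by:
  {z: True}


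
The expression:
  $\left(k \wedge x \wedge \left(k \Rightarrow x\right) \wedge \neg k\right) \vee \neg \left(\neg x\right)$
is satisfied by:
  {x: True}


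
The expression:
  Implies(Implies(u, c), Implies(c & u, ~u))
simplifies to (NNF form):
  ~c | ~u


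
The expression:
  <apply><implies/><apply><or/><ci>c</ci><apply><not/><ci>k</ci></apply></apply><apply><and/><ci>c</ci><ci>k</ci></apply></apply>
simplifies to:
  <ci>k</ci>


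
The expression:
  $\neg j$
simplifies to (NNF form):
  $\neg j$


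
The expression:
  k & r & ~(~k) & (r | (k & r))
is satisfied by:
  {r: True, k: True}


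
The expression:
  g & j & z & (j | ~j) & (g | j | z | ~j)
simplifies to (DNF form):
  g & j & z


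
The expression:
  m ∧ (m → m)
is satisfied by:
  {m: True}


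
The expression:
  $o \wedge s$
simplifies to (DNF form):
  $o \wedge s$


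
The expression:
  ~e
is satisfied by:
  {e: False}


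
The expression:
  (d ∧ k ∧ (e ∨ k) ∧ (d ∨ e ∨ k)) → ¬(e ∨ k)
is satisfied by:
  {k: False, d: False}
  {d: True, k: False}
  {k: True, d: False}


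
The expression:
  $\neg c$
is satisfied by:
  {c: False}


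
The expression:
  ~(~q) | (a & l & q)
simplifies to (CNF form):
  q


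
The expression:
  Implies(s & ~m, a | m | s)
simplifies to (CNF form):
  True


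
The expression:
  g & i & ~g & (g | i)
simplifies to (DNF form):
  False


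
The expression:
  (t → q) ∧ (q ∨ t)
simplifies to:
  q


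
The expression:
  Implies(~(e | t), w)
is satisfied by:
  {t: True, e: True, w: True}
  {t: True, e: True, w: False}
  {t: True, w: True, e: False}
  {t: True, w: False, e: False}
  {e: True, w: True, t: False}
  {e: True, w: False, t: False}
  {w: True, e: False, t: False}


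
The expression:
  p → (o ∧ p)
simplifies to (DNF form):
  o ∨ ¬p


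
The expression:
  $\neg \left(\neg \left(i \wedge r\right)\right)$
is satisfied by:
  {r: True, i: True}


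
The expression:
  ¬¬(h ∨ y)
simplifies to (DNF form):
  h ∨ y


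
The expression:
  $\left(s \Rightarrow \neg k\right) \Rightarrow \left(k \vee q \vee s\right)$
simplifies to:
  $k \vee q \vee s$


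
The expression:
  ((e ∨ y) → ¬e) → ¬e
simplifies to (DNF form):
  True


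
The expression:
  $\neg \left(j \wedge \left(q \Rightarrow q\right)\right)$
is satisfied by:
  {j: False}


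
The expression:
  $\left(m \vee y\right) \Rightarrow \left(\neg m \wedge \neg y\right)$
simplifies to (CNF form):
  $\neg m \wedge \neg y$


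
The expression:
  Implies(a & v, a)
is always true.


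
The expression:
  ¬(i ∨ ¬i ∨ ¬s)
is never true.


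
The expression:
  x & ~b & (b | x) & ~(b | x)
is never true.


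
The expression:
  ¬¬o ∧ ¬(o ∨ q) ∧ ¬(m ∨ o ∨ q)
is never true.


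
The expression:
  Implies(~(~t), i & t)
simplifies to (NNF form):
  i | ~t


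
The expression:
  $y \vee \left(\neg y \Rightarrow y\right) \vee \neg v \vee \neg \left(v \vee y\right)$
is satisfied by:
  {y: True, v: False}
  {v: False, y: False}
  {v: True, y: True}


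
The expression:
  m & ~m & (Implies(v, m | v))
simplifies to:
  False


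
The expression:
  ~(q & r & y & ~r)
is always true.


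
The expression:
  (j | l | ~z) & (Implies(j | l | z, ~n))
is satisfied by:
  {l: True, j: True, z: False, n: False}
  {l: True, j: True, z: True, n: False}
  {l: True, z: False, j: False, n: False}
  {l: True, z: True, j: False, n: False}
  {j: True, z: False, l: False, n: False}
  {j: True, z: True, l: False, n: False}
  {z: False, l: False, j: False, n: False}
  {n: True, j: False, z: False, l: False}


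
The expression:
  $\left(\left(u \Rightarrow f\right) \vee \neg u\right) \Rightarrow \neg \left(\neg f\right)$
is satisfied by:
  {u: True, f: True}
  {u: True, f: False}
  {f: True, u: False}


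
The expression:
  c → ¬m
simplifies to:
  ¬c ∨ ¬m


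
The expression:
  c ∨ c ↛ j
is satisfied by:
  {c: True}


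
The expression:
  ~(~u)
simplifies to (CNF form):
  u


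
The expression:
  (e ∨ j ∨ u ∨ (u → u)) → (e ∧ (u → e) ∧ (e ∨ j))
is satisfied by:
  {e: True}


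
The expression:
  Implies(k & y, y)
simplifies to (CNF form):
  True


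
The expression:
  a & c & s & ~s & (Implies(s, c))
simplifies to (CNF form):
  False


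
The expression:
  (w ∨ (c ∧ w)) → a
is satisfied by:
  {a: True, w: False}
  {w: False, a: False}
  {w: True, a: True}


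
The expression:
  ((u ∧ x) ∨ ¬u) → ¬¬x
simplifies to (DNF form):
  u ∨ x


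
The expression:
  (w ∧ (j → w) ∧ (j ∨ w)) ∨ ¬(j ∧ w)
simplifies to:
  True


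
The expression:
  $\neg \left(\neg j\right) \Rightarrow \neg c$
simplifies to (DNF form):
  $\neg c \vee \neg j$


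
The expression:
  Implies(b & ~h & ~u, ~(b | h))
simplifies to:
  h | u | ~b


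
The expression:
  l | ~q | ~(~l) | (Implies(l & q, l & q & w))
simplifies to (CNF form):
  True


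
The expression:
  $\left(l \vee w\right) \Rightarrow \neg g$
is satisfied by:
  {w: False, g: False, l: False}
  {l: True, w: False, g: False}
  {w: True, l: False, g: False}
  {l: True, w: True, g: False}
  {g: True, l: False, w: False}


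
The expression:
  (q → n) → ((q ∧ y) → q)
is always true.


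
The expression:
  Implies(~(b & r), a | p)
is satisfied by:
  {r: True, a: True, p: True, b: True}
  {r: True, a: True, p: True, b: False}
  {a: True, p: True, b: True, r: False}
  {a: True, p: True, b: False, r: False}
  {r: True, a: True, b: True, p: False}
  {r: True, a: True, b: False, p: False}
  {a: True, b: True, p: False, r: False}
  {a: True, b: False, p: False, r: False}
  {r: True, p: True, b: True, a: False}
  {r: True, p: True, b: False, a: False}
  {p: True, b: True, a: False, r: False}
  {p: True, a: False, b: False, r: False}
  {r: True, b: True, a: False, p: False}


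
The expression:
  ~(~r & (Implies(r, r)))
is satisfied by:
  {r: True}


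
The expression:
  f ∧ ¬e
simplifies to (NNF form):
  f ∧ ¬e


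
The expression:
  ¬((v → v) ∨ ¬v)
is never true.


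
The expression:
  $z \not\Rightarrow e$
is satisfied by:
  {z: True, e: False}


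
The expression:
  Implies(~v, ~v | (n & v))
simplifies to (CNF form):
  True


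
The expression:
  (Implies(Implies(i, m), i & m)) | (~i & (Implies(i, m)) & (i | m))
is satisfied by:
  {i: True, m: True}
  {i: True, m: False}
  {m: True, i: False}


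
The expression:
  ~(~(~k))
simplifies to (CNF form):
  ~k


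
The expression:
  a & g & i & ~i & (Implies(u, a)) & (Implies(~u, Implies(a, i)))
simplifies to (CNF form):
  False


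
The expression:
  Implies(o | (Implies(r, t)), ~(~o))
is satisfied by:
  {o: True, r: True, t: False}
  {o: True, r: False, t: False}
  {o: True, t: True, r: True}
  {o: True, t: True, r: False}
  {r: True, t: False, o: False}


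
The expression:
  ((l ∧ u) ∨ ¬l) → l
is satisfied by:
  {l: True}


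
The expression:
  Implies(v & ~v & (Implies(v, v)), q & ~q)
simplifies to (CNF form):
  True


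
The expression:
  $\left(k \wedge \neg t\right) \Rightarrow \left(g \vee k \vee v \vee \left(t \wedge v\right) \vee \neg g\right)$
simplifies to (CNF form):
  $\text{True}$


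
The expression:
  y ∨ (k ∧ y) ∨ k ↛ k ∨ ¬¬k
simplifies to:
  k ∨ y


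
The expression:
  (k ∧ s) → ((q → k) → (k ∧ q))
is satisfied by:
  {q: True, s: False, k: False}
  {s: False, k: False, q: False}
  {q: True, k: True, s: False}
  {k: True, s: False, q: False}
  {q: True, s: True, k: False}
  {s: True, q: False, k: False}
  {q: True, k: True, s: True}


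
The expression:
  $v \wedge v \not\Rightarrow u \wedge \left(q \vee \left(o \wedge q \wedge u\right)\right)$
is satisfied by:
  {q: True, v: True, u: False}


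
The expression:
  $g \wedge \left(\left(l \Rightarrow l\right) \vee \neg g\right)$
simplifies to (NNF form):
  $g$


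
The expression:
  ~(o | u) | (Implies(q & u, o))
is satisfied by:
  {o: True, u: False, q: False}
  {u: False, q: False, o: False}
  {o: True, q: True, u: False}
  {q: True, u: False, o: False}
  {o: True, u: True, q: False}
  {u: True, o: False, q: False}
  {o: True, q: True, u: True}


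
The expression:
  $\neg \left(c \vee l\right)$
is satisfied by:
  {l: False, c: False}


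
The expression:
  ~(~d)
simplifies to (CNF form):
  d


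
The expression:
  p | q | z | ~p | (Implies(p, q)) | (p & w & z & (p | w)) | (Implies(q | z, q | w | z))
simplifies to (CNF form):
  True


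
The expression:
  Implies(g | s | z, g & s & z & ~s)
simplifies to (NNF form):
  ~g & ~s & ~z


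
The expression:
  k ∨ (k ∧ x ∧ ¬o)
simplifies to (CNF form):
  k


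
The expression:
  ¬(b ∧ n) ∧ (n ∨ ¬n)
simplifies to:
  ¬b ∨ ¬n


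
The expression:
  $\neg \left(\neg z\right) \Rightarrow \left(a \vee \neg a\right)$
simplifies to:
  $\text{True}$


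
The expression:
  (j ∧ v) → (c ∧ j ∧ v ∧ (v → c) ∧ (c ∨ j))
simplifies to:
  c ∨ ¬j ∨ ¬v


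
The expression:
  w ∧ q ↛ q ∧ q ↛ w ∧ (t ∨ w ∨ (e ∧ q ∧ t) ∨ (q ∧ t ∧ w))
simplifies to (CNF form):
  False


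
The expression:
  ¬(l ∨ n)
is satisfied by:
  {n: False, l: False}


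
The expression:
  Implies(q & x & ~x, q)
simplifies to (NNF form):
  True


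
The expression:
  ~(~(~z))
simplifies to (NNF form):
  ~z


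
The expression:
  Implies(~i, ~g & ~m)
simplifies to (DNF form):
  i | (~g & ~m)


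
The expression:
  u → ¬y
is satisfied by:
  {u: False, y: False}
  {y: True, u: False}
  {u: True, y: False}


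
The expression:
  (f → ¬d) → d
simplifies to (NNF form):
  d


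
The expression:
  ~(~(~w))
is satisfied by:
  {w: False}


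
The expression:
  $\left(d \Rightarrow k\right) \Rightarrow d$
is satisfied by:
  {d: True}


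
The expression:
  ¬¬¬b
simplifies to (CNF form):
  ¬b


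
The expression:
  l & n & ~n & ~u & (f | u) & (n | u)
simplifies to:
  False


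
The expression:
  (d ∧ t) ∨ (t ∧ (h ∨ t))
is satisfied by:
  {t: True}


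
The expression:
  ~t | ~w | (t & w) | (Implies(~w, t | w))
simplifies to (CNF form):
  True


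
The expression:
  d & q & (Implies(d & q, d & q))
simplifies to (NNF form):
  d & q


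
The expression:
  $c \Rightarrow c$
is always true.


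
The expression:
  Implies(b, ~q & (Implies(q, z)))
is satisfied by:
  {q: False, b: False}
  {b: True, q: False}
  {q: True, b: False}


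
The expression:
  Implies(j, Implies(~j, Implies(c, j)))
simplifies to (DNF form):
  True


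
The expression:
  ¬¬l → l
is always true.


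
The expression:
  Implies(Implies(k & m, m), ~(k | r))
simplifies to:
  ~k & ~r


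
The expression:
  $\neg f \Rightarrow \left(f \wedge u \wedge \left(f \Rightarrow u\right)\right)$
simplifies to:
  $f$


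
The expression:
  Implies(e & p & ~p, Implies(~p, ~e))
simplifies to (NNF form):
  True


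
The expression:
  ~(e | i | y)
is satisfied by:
  {i: False, e: False, y: False}


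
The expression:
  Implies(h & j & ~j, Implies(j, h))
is always true.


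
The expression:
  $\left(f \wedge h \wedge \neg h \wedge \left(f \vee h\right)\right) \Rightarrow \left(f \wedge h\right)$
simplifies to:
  $\text{True}$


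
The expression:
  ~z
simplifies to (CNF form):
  ~z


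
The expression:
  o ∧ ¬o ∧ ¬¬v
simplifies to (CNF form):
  False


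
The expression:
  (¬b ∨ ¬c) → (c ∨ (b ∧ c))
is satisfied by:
  {c: True}


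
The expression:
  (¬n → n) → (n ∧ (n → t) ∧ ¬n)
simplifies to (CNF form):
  ¬n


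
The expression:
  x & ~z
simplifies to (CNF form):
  x & ~z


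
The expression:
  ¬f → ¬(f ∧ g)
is always true.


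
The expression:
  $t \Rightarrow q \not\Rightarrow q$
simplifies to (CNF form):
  $\neg t$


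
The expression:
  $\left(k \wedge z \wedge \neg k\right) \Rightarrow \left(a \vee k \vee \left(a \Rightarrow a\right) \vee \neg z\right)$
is always true.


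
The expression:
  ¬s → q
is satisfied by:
  {q: True, s: True}
  {q: True, s: False}
  {s: True, q: False}


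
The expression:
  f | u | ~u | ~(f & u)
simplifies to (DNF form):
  True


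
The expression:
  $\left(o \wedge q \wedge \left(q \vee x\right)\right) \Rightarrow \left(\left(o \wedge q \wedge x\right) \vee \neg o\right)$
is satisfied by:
  {x: True, o: False, q: False}
  {o: False, q: False, x: False}
  {x: True, q: True, o: False}
  {q: True, o: False, x: False}
  {x: True, o: True, q: False}
  {o: True, x: False, q: False}
  {x: True, q: True, o: True}


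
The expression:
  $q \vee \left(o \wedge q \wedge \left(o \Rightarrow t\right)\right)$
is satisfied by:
  {q: True}


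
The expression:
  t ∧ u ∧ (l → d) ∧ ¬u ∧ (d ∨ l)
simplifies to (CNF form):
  False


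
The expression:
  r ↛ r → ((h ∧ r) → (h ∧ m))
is always true.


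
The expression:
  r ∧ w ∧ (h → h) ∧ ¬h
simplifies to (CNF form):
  r ∧ w ∧ ¬h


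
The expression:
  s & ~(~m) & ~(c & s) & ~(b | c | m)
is never true.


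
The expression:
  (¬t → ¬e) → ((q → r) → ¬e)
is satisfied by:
  {q: True, r: False, e: False, t: False}
  {q: False, r: False, e: False, t: False}
  {q: True, r: True, e: False, t: False}
  {r: True, q: False, e: False, t: False}
  {q: True, t: True, r: False, e: False}
  {t: True, q: False, r: False, e: False}
  {q: True, t: True, r: True, e: False}
  {t: True, r: True, q: False, e: False}
  {e: True, q: True, t: False, r: False}
  {e: True, t: False, r: False, q: False}
  {q: True, e: True, r: True, t: False}
  {e: True, r: True, t: False, q: False}
  {q: True, e: True, t: True, r: False}


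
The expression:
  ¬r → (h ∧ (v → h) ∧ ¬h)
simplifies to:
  r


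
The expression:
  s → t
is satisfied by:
  {t: True, s: False}
  {s: False, t: False}
  {s: True, t: True}


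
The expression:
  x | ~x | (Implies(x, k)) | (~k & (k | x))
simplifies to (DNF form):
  True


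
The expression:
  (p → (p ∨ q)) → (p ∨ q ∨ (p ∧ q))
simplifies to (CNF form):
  p ∨ q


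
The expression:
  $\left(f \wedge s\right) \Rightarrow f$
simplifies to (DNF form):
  $\text{True}$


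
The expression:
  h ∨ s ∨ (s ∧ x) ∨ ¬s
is always true.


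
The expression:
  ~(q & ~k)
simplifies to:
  k | ~q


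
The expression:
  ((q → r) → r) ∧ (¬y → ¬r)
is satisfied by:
  {y: True, q: True, r: False}
  {q: True, r: False, y: False}
  {r: True, y: True, q: True}
  {r: True, y: True, q: False}


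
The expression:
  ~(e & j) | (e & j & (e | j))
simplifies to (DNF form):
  True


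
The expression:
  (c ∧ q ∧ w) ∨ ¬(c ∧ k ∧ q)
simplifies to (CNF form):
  w ∨ ¬c ∨ ¬k ∨ ¬q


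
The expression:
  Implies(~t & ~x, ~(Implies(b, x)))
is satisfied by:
  {b: True, t: True, x: True}
  {b: True, t: True, x: False}
  {b: True, x: True, t: False}
  {b: True, x: False, t: False}
  {t: True, x: True, b: False}
  {t: True, x: False, b: False}
  {x: True, t: False, b: False}


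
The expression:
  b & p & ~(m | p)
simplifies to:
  False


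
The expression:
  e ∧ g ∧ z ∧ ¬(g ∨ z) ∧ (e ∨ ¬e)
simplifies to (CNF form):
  False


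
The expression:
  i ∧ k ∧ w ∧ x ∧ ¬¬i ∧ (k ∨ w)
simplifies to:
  i ∧ k ∧ w ∧ x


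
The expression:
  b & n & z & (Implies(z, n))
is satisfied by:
  {z: True, b: True, n: True}


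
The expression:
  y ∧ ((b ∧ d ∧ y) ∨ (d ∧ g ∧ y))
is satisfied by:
  {b: True, g: True, d: True, y: True}
  {b: True, d: True, y: True, g: False}
  {g: True, d: True, y: True, b: False}


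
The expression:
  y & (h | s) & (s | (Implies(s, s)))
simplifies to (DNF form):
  (h & y) | (s & y)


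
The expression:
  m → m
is always true.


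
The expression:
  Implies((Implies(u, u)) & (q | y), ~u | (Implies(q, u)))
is always true.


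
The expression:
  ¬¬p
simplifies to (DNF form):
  p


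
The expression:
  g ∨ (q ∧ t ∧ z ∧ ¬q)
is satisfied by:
  {g: True}


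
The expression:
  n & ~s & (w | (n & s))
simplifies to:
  n & w & ~s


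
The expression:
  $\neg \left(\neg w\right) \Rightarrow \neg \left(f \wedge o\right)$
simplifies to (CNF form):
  $\neg f \vee \neg o \vee \neg w$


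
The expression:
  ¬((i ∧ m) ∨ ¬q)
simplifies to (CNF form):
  q ∧ (¬i ∨ ¬m)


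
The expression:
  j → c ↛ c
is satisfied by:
  {j: False}


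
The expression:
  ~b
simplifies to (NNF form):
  ~b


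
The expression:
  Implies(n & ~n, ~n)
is always true.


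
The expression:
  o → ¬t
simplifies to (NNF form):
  ¬o ∨ ¬t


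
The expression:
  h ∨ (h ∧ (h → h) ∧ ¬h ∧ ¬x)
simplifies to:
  h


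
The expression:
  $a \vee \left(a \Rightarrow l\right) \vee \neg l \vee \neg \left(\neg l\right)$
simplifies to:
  $\text{True}$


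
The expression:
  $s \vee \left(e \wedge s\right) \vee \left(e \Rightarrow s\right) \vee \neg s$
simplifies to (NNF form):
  $\text{True}$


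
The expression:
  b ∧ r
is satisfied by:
  {r: True, b: True}


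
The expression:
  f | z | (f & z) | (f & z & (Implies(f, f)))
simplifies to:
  f | z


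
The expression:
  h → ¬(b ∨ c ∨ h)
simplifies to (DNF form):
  ¬h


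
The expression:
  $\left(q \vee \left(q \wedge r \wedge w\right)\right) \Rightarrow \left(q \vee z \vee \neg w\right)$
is always true.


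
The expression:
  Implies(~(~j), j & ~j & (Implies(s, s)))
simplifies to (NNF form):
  ~j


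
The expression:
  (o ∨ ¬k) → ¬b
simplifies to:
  (k ∧ ¬o) ∨ ¬b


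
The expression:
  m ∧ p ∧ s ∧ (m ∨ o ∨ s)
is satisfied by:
  {m: True, p: True, s: True}


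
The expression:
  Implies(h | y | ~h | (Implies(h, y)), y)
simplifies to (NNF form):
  y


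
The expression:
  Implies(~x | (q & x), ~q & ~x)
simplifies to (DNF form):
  ~q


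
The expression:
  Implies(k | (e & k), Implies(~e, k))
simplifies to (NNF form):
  True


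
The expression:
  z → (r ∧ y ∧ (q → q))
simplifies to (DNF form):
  (r ∧ y) ∨ ¬z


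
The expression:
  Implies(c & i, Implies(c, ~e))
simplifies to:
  ~c | ~e | ~i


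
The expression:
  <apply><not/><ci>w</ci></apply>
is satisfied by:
  {w: False}


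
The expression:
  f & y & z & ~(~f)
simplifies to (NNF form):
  f & y & z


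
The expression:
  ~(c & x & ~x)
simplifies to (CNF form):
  True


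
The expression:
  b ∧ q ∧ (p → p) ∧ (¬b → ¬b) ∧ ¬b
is never true.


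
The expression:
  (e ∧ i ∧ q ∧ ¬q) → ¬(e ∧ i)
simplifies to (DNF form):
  True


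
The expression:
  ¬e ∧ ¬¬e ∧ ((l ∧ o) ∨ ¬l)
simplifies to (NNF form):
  False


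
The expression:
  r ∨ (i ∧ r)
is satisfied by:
  {r: True}


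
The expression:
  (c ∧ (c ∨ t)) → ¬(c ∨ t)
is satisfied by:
  {c: False}


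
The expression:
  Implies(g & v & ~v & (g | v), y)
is always true.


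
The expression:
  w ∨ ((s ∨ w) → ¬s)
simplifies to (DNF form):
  w ∨ ¬s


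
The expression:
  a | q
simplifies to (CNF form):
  a | q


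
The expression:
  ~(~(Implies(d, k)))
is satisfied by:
  {k: True, d: False}
  {d: False, k: False}
  {d: True, k: True}


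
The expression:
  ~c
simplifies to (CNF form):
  ~c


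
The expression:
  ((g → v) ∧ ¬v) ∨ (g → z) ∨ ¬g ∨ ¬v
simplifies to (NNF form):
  z ∨ ¬g ∨ ¬v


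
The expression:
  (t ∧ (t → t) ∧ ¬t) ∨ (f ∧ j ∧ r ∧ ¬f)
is never true.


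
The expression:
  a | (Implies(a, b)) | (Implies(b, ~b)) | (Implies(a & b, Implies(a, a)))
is always true.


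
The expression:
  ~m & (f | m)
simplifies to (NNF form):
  f & ~m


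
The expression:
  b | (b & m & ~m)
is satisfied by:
  {b: True}


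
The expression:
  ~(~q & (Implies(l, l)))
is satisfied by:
  {q: True}


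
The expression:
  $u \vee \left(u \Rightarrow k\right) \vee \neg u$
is always true.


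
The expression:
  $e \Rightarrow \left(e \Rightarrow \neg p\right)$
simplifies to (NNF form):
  $\neg e \vee \neg p$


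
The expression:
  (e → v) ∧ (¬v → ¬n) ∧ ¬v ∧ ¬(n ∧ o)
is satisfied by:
  {n: False, v: False, e: False}


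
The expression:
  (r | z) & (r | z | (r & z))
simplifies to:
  r | z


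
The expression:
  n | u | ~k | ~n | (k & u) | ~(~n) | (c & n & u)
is always true.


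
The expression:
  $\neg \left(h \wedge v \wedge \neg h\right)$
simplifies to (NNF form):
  $\text{True}$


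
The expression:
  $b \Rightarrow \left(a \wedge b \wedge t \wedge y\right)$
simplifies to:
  $\left(a \wedge t \wedge y\right) \vee \neg b$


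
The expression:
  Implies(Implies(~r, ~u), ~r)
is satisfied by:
  {r: False}


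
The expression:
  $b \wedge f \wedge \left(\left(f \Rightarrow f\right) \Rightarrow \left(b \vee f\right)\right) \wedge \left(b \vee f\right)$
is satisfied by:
  {b: True, f: True}


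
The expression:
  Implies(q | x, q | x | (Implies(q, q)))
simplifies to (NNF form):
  True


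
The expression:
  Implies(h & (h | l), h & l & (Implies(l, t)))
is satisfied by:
  {l: True, t: True, h: False}
  {l: True, t: False, h: False}
  {t: True, l: False, h: False}
  {l: False, t: False, h: False}
  {l: True, h: True, t: True}


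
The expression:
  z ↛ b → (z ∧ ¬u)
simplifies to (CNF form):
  b ∨ ¬u ∨ ¬z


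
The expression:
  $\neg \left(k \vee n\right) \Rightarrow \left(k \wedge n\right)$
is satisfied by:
  {n: True, k: True}
  {n: True, k: False}
  {k: True, n: False}


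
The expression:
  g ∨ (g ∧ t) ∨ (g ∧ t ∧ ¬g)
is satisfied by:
  {g: True}


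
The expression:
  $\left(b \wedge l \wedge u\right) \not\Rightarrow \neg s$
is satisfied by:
  {s: True, u: True, b: True, l: True}


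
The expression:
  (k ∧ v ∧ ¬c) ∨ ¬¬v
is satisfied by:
  {v: True}


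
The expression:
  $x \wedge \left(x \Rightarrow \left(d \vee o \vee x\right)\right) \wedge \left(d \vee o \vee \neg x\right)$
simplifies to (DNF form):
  $\left(d \wedge x\right) \vee \left(o \wedge x\right)$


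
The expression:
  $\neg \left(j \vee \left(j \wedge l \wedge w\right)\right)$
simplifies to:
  $\neg j$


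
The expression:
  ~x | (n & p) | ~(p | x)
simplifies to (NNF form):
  ~x | (n & p)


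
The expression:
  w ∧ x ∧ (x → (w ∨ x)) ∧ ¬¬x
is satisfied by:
  {w: True, x: True}


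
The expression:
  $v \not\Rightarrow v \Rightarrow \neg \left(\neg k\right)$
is always true.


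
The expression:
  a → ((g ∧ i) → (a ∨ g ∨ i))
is always true.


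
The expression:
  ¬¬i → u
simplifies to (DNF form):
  u ∨ ¬i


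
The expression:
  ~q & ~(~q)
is never true.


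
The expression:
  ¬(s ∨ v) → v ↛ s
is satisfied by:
  {v: True, s: True}
  {v: True, s: False}
  {s: True, v: False}


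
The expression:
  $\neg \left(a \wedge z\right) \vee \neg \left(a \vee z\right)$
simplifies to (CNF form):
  $\neg a \vee \neg z$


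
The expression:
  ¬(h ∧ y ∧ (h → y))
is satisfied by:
  {h: False, y: False}
  {y: True, h: False}
  {h: True, y: False}


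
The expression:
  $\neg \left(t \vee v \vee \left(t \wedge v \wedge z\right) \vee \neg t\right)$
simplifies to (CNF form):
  $\text{False}$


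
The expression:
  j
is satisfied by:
  {j: True}


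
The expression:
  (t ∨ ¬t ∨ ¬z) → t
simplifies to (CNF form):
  t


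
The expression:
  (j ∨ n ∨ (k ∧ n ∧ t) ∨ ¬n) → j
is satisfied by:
  {j: True}


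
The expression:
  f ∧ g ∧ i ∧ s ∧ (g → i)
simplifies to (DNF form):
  f ∧ g ∧ i ∧ s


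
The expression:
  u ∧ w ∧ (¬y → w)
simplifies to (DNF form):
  u ∧ w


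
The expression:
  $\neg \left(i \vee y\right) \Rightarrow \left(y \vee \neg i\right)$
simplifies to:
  $\text{True}$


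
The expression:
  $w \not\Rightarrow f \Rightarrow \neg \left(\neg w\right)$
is always true.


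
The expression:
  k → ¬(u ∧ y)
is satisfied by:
  {u: False, k: False, y: False}
  {y: True, u: False, k: False}
  {k: True, u: False, y: False}
  {y: True, k: True, u: False}
  {u: True, y: False, k: False}
  {y: True, u: True, k: False}
  {k: True, u: True, y: False}


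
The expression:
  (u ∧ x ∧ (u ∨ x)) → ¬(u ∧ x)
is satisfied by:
  {u: False, x: False}
  {x: True, u: False}
  {u: True, x: False}


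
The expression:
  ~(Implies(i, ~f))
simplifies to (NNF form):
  f & i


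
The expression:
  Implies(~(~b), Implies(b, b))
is always true.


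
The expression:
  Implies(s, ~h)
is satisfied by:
  {s: False, h: False}
  {h: True, s: False}
  {s: True, h: False}


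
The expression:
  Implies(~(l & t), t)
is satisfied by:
  {t: True}


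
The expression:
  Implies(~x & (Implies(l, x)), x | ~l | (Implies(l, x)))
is always true.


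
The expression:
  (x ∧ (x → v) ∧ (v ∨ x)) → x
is always true.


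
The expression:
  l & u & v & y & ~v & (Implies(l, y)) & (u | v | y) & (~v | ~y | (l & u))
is never true.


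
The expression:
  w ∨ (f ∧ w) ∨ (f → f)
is always true.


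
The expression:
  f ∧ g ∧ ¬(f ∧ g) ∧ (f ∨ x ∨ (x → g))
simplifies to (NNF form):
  False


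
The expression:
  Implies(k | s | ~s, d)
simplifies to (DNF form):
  d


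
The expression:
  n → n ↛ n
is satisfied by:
  {n: False}


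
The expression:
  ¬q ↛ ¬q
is never true.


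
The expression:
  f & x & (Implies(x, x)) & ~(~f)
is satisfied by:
  {x: True, f: True}


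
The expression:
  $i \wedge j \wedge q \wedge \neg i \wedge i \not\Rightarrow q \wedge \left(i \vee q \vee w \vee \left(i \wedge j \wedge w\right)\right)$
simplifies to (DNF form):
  $\text{False}$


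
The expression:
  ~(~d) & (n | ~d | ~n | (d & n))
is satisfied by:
  {d: True}


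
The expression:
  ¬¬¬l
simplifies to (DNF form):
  ¬l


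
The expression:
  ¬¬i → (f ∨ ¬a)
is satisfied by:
  {f: True, a: False, i: False}
  {f: False, a: False, i: False}
  {i: True, f: True, a: False}
  {i: True, f: False, a: False}
  {a: True, f: True, i: False}
  {a: True, f: False, i: False}
  {a: True, i: True, f: True}


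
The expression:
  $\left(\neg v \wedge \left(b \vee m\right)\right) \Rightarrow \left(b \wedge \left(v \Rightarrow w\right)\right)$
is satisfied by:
  {b: True, v: True, m: False}
  {b: True, m: False, v: False}
  {v: True, m: False, b: False}
  {v: False, m: False, b: False}
  {b: True, v: True, m: True}
  {b: True, m: True, v: False}
  {v: True, m: True, b: False}


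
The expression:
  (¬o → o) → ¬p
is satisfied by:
  {p: False, o: False}
  {o: True, p: False}
  {p: True, o: False}


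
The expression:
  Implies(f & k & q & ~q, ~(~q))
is always true.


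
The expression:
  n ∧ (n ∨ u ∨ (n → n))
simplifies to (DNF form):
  n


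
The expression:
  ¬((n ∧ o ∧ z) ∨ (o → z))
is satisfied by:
  {o: True, z: False}


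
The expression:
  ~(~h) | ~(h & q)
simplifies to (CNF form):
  True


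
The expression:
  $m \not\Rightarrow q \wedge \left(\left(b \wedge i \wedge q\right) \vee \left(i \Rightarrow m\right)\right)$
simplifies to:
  $m \wedge \neg q$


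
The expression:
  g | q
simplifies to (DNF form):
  g | q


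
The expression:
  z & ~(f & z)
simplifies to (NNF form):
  z & ~f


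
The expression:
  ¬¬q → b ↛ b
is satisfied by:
  {q: False}


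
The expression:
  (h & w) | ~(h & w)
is always true.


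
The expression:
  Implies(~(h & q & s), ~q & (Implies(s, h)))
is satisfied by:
  {h: True, q: False, s: False}
  {h: False, q: False, s: False}
  {s: True, h: True, q: False}
  {s: True, q: True, h: True}


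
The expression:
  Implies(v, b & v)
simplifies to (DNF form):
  b | ~v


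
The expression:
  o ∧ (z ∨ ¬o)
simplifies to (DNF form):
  o ∧ z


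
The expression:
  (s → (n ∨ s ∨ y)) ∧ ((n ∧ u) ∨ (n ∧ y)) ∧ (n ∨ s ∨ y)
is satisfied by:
  {y: True, u: True, n: True}
  {y: True, n: True, u: False}
  {u: True, n: True, y: False}


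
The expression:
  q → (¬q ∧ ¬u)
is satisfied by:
  {q: False}


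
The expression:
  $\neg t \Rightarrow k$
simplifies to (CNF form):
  $k \vee t$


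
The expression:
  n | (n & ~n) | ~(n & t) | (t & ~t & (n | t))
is always true.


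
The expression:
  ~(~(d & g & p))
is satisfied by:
  {p: True, d: True, g: True}


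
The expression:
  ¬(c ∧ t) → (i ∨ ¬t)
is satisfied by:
  {i: True, c: True, t: False}
  {i: True, t: False, c: False}
  {c: True, t: False, i: False}
  {c: False, t: False, i: False}
  {i: True, c: True, t: True}
  {i: True, t: True, c: False}
  {c: True, t: True, i: False}


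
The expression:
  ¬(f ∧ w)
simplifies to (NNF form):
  ¬f ∨ ¬w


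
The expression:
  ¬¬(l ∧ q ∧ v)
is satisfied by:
  {v: True, q: True, l: True}


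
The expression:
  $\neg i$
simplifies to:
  $\neg i$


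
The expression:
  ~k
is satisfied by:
  {k: False}


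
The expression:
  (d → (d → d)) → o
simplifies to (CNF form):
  o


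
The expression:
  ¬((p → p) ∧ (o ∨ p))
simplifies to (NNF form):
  ¬o ∧ ¬p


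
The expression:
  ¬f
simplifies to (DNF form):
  ¬f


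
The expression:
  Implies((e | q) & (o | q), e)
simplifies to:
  e | ~q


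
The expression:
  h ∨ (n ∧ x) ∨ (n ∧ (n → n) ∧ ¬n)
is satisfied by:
  {x: True, h: True, n: True}
  {x: True, h: True, n: False}
  {h: True, n: True, x: False}
  {h: True, n: False, x: False}
  {x: True, n: True, h: False}


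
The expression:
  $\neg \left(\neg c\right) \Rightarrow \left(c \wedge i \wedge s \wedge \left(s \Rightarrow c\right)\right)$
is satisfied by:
  {s: True, i: True, c: False}
  {s: True, i: False, c: False}
  {i: True, s: False, c: False}
  {s: False, i: False, c: False}
  {c: True, s: True, i: True}


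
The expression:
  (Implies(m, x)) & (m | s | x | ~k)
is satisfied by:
  {x: True, s: True, k: False, m: False}
  {x: True, k: False, s: False, m: False}
  {x: True, s: True, k: True, m: False}
  {x: True, k: True, s: False, m: False}
  {x: True, m: True, s: True, k: False}
  {x: True, m: True, k: False, s: False}
  {x: True, m: True, s: True, k: True}
  {x: True, m: True, k: True, s: False}
  {s: True, m: False, k: False, x: False}
  {m: False, k: False, s: False, x: False}
  {s: True, k: True, m: False, x: False}


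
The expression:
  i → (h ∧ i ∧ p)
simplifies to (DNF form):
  (h ∧ p) ∨ ¬i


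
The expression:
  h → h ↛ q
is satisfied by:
  {h: False, q: False}
  {q: True, h: False}
  {h: True, q: False}


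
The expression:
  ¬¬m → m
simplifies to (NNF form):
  True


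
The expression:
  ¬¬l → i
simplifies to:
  i ∨ ¬l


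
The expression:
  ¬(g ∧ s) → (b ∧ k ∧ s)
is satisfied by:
  {k: True, g: True, b: True, s: True}
  {k: True, g: True, s: True, b: False}
  {g: True, b: True, s: True, k: False}
  {g: True, s: True, b: False, k: False}
  {k: True, b: True, s: True, g: False}
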